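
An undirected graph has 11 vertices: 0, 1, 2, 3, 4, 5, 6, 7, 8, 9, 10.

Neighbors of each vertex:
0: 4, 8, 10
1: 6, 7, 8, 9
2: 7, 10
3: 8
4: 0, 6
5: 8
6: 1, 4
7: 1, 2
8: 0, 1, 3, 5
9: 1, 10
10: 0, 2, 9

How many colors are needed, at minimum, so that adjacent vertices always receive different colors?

3

The cycle 6-1-8-0-4-6 has odd length 5, so it cannot be 2-colored; at least 3 colors are needed.
One proper 3-coloring: 0=blue, 1=blue, 2=blue, 3=blue, 4=red, 5=blue, 6=green, 7=red, 8=red, 9=green, 10=red. Each edge has distinct colors on its endpoints.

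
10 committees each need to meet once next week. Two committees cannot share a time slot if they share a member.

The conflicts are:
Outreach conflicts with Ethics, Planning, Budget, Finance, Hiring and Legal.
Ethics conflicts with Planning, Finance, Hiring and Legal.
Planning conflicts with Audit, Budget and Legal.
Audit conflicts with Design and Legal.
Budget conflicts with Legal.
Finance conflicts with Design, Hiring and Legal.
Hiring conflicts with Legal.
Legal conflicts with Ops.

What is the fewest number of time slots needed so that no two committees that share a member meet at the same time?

Outreach, Ethics, Finance, Hiring, Legal pairwise conflict, so at least 5 time slots are needed.
5 time slots suffice: time slot 1 → {Design, Legal}; time slot 2 → {Outreach, Audit, Ops}; time slot 3 → {Planning, Finance}; time slot 4 → {Ethics, Budget}; time slot 5 → {Hiring}. No two conflicting committees share a time slot.

5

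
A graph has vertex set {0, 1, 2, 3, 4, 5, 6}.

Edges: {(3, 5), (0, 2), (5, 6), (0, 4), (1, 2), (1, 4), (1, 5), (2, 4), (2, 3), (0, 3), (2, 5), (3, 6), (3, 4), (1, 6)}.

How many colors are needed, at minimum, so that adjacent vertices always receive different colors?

4

0, 2, 3, 4 are mutually adjacent (a clique of size 4), so at least 4 colors are needed.
4 colors suffice: 0=d, 1=a, 2=b, 3=a, 4=c, 5=c, 6=b. Each edge has distinct colors on its endpoints.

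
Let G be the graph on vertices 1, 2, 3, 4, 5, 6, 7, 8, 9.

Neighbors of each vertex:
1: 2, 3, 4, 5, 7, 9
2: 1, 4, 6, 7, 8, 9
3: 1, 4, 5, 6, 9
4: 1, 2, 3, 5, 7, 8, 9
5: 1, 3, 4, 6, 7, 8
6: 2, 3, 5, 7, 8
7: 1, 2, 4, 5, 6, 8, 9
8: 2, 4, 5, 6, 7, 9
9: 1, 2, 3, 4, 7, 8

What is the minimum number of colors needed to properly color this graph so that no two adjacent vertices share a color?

5

2, 4, 7, 8, 9 are pairwise adjacent (a clique of size 5), so at least 5 colors are needed.
5 colors suffice: 1=d, 2=c, 3=b, 4=a, 5=c, 6=a, 7=b, 8=d, 9=e. Every edge joins two different colors.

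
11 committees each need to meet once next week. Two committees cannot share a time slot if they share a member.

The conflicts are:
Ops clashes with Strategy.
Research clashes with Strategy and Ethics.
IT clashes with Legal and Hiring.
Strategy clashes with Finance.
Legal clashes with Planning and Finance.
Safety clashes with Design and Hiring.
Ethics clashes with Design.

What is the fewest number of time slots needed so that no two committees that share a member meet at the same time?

The cycle Hiring-Safety-Design-Ethics-Research-Strategy-Finance-Legal-IT-Hiring has odd length 9, so it cannot be 2-colored; at least 3 time slots are needed.
3 time slots suffice: Ops=2, Research=2, IT=2, Strategy=1, Legal=1, Safety=2, Planning=2, Finance=2, Ethics=1, Design=3, Hiring=1. Each listed conflict is separated.

3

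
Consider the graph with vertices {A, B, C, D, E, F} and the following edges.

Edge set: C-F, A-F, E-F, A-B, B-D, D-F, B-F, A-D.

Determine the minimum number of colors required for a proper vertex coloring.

4

A, B, D, F are mutually adjacent (a clique of size 4), so at least 4 colors are needed.
4 colors suffice: color 1 → {F}; color 2 → {C, D, E}; color 3 → {B}; color 4 → {A}. No two adjacent vertices share a color.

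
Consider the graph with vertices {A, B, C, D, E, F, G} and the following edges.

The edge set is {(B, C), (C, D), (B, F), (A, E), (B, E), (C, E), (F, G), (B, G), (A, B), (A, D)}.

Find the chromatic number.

3

B, F, G are pairwise adjacent, so at least 3 colors are needed.
A valid assignment using 3 colors: A=2, B=1, C=2, D=1, E=3, F=3, G=2. No two adjacent vertices share a color.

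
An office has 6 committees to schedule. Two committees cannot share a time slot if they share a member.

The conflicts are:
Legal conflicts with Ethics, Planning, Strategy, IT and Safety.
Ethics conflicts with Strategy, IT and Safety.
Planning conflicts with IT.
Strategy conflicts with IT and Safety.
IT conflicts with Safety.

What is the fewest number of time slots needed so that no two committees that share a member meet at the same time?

5

Legal, Ethics, Strategy, IT, Safety pairwise conflict, so at least 5 time slots are needed.
A valid assignment using 5 time slots: Legal=1, Ethics=4, Planning=3, Strategy=3, IT=2, Safety=5. No two conflicting committees share a time slot.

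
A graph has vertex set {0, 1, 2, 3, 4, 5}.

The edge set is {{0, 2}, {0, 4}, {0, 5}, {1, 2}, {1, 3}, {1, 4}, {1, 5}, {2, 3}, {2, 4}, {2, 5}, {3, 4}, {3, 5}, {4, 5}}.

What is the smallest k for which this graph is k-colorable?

5

1, 2, 3, 4, 5 form a clique, so at least 5 colors are needed.
A valid assignment using 5 colors: 0=d, 1=e, 2=a, 3=d, 4=c, 5=b. Each edge has distinct colors on its endpoints.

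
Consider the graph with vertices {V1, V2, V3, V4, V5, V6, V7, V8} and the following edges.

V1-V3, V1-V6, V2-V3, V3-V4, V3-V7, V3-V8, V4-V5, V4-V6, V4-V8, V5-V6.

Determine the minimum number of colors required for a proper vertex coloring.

3

V4, V5, V6 form a triangle, so at least 3 colors are needed.
A valid assignment using 3 colors: V1=2, V2=2, V3=1, V4=2, V5=3, V6=1, V7=2, V8=3. Each edge has distinct colors on its endpoints.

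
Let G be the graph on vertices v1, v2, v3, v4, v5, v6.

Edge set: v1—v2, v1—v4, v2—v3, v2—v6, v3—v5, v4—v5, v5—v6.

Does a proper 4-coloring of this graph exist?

Yes

The chromatic number is 3. The cycle v1-v2-v3-v5-v4-v1 has odd length 5, so it cannot be 2-colored; at least 3 colors are needed.
One proper 3-coloring: v1=2, v2=1, v3=2, v4=3, v5=1, v6=2.
Since 4 ≥ 3, a proper 4-coloring certainly exists.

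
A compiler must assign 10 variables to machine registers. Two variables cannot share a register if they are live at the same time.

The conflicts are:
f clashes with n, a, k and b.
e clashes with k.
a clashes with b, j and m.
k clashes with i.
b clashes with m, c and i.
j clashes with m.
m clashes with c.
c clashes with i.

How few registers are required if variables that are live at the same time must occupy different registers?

3

a, j, m pairwise conflict, so at least 3 registers are needed.
3 registers suffice: register 1 → {n, k, b, j}; register 2 → {f, e, m, i}; register 3 → {a, c}. No two conflicting variables share a register.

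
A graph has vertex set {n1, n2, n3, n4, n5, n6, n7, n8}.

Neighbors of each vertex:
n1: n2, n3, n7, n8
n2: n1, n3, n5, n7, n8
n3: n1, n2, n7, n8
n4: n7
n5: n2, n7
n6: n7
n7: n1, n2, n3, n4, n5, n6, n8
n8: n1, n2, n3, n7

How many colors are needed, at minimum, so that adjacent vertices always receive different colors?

5

n1, n2, n3, n7, n8 are mutually adjacent (a clique of size 5), so at least 5 colors are needed.
One proper 5-coloring: n1=purple, n2=blue, n3=yellow, n4=blue, n5=green, n6=blue, n7=red, n8=green. Each edge has distinct colors on its endpoints.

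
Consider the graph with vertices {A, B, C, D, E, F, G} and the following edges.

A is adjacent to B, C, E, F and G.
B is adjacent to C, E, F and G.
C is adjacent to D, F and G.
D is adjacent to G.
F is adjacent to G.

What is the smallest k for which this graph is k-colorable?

5

A, B, C, F, G are pairwise adjacent (a clique of size 5), so at least 5 colors are needed.
A valid assignment using 5 colors: A=3, B=4, C=1, D=3, E=1, F=5, G=2. No two adjacent vertices share a color.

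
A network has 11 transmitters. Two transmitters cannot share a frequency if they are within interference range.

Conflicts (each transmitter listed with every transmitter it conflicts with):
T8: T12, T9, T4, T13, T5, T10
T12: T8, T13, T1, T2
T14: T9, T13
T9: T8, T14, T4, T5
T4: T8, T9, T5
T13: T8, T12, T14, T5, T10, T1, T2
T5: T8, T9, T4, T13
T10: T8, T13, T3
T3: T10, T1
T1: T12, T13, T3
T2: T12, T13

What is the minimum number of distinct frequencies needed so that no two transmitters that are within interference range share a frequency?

T8, T9, T4, T5 pairwise conflict, so at least 4 frequencies are needed.
A valid assignment using 4 frequencies: T8=2, T12=3, T14=2, T9=1, T4=4, T13=1, T5=3, T10=3, T3=1, T1=2, T2=2. Each listed conflict is separated.

4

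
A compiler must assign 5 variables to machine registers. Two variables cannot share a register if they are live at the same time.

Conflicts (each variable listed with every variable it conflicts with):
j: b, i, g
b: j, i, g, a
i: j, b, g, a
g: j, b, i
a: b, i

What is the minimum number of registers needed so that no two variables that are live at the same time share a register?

j, b, i, g are mutually in conflict, so at least 4 registers are needed.
Using 4 registers: j=4, b=2, i=1, g=3, a=3. Every pair that conflicts lands in different registers.

4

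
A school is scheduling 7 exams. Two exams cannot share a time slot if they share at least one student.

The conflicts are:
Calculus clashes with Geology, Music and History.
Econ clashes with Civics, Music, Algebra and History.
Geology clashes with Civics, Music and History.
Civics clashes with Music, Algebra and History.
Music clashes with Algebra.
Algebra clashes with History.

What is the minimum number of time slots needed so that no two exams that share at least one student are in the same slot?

Econ, Civics, Music, Algebra all conflict with each other, so at least 4 time slots are needed.
4 time slots suffice: time slot 1 → {Music, History}; time slot 2 → {Calculus, Civics}; time slot 3 → {Geology, Algebra}; time slot 4 → {Econ}. Each listed conflict is separated.

4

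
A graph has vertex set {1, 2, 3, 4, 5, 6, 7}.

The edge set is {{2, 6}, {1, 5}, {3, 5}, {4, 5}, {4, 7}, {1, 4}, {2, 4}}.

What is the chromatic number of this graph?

1, 4, 5 are mutually adjacent, so at least 3 colors are needed.
3 colors suffice: color red → {3, 4, 6}; color blue → {2, 5, 7}; color green → {1}. Every edge joins two different colors.

3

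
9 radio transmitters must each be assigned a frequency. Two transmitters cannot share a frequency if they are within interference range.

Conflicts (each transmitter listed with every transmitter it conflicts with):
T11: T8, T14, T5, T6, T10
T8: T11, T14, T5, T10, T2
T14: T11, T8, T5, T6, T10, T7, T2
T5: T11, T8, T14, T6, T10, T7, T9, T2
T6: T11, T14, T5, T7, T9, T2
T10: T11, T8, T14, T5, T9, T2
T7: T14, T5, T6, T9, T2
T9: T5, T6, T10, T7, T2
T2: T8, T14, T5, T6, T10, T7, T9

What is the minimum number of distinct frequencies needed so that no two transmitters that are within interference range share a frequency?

5

T8, T14, T5, T10, T2 all conflict with each other, so at least 5 frequencies are needed.
5 frequencies suffice: frequency 1 → {T5}; frequency 2 → {T11, T2}; frequency 3 → {T14, T9}; frequency 4 → {T6, T10}; frequency 5 → {T8, T7}. Each listed conflict is separated.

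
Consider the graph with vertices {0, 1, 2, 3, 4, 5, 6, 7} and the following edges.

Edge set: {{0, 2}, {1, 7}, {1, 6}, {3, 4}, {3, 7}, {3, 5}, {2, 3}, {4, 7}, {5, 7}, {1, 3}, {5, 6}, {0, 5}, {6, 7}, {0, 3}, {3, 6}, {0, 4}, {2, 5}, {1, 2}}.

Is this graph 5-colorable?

The chromatic number is 4. 0, 2, 3, 5 are pairwise adjacent (a clique of size 4), so at least 4 colors are needed.
4 colors suffice: color red → {3}; color blue → {1, 4, 5}; color green → {2, 7}; color yellow → {0, 6}.
Since 5 ≥ 4, a proper 5-coloring certainly exists.

Yes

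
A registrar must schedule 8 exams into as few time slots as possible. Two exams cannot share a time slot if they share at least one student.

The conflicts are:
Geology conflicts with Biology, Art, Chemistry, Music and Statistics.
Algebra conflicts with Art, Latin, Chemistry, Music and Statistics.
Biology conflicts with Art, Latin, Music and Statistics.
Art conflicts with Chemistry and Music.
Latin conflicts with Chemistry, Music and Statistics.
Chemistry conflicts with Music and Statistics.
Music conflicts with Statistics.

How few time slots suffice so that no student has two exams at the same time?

5

Algebra, Latin, Chemistry, Music, Statistics are mutually in conflict, so at least 5 time slots are needed.
Using 5 time slots: Geology=4, Algebra=5, Biology=3, Art=2, Latin=4, Chemistry=3, Music=1, Statistics=2. Every pair that conflicts lands in different time slots.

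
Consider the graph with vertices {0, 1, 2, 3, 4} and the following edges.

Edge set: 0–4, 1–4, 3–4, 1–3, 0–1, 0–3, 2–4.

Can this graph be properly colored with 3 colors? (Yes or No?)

No

0, 1, 3, 4 form a clique, so at least 4 colors are needed.
So 3 colors are not enough.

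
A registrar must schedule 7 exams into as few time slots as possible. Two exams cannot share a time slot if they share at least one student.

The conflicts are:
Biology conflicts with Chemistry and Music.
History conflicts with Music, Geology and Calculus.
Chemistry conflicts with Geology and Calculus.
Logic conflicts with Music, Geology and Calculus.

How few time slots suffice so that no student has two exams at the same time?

The cycle Chemistry-Calculus-Logic-Music-Biology-Chemistry has odd length 5, so it cannot be 2-colored; at least 3 time slots are needed.
3 time slots suffice: time slot 1 → {History, Chemistry, Logic}; time slot 2 → {Music, Geology, Calculus}; time slot 3 → {Biology}. Each listed conflict is separated.

3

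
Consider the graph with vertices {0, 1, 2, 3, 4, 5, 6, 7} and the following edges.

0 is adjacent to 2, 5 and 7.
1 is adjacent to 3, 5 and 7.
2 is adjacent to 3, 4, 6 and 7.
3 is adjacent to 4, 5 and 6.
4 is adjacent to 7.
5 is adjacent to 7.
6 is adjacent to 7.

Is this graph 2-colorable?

No

2, 4, 7 form a triangle, so at least 3 colors are needed.
So 2 colors are not enough.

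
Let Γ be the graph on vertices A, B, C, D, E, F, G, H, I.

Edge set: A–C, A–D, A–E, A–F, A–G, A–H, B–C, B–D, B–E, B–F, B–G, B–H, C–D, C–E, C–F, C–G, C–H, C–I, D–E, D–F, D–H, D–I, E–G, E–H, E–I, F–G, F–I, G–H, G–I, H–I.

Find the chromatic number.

C, E, G, H, I are pairwise adjacent (a clique of size 5), so at least 5 colors are needed.
5 colors suffice: color 1 → {C}; color 2 → {D, G}; color 3 → {E, F}; color 4 → {H}; color 5 → {A, B, I}. Every edge joins two different colors.

5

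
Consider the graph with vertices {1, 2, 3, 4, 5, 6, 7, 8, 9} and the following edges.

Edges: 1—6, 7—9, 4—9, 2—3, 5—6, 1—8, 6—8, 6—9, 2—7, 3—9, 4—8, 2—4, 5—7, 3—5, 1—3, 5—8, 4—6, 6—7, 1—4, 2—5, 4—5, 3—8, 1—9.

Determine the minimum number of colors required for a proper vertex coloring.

4, 5, 6, 8 form a clique, so at least 4 colors are needed.
4 colors suffice: color a → {3, 4, 7}; color b → {1, 5}; color c → {2, 6}; color d → {8, 9}. Every edge joins two different colors.

4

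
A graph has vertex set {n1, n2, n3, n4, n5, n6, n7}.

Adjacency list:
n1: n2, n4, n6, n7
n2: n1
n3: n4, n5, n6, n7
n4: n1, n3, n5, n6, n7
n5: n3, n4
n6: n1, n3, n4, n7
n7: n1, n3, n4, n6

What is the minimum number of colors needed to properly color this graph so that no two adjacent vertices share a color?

n3, n4, n6, n7 are mutually adjacent (a clique of size 4), so at least 4 colors are needed.
4 colors suffice: color red → {n2, n4}; color blue → {n1, n3}; color green → {n5, n7}; color yellow → {n6}. Each edge has distinct colors on its endpoints.

4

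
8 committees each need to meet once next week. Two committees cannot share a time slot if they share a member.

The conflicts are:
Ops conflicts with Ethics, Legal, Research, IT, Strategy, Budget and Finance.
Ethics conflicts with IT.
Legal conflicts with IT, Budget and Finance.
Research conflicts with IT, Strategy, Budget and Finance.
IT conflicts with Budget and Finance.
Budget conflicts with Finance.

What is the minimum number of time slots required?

Ops, Research, IT, Budget, Finance all conflict with each other, so at least 5 time slots are needed.
5 time slots suffice: Ops=1, Ethics=3, Legal=3, Research=3, IT=2, Strategy=2, Budget=5, Finance=4. No two conflicting committees share a time slot.

5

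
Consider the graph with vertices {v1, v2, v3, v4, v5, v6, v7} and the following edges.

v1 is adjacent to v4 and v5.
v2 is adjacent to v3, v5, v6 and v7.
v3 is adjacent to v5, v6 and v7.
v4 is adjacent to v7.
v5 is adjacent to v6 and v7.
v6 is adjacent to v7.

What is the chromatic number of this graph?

v2, v3, v5, v6, v7 are mutually adjacent (a clique of size 5), so at least 5 colors are needed.
5 colors suffice: color 1 → {v1, v7}; color 2 → {v4, v5}; color 3 → {v2}; color 4 → {v6}; color 5 → {v3}. Each edge has distinct colors on its endpoints.

5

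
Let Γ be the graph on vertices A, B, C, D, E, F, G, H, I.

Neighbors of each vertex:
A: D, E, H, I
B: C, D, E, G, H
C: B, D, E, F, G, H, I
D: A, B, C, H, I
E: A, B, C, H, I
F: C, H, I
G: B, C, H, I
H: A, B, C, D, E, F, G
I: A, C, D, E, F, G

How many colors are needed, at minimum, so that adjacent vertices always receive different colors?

B, C, E, H form a clique, so at least 4 colors are needed.
4 colors suffice: A=red, B=yellow, C=red, D=green, E=green, F=green, G=green, H=blue, I=blue. Every edge joins two different colors.

4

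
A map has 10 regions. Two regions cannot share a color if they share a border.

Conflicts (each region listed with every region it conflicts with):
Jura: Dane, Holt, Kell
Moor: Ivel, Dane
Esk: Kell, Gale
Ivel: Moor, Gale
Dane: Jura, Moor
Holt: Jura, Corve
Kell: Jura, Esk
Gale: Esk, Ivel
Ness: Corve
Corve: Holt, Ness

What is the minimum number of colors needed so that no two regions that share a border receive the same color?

The cycle Ivel-Moor-Dane-Jura-Kell-Esk-Gale-Ivel has odd length 7, so it cannot be 2-colored; at least 3 colors are needed.
One proper 3-coloring: Jura=1, Moor=1, Esk=3, Ivel=2, Dane=2, Holt=2, Kell=2, Gale=1, Ness=2, Corve=1. Each listed conflict is separated.

3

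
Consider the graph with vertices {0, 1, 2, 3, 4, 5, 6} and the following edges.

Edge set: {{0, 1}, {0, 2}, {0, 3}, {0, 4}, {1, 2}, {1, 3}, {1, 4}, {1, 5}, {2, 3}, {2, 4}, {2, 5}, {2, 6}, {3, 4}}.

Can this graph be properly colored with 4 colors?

No

0, 1, 2, 3, 4 are mutually adjacent (a clique of size 5), so at least 5 colors are needed.
So 4 colors are not enough.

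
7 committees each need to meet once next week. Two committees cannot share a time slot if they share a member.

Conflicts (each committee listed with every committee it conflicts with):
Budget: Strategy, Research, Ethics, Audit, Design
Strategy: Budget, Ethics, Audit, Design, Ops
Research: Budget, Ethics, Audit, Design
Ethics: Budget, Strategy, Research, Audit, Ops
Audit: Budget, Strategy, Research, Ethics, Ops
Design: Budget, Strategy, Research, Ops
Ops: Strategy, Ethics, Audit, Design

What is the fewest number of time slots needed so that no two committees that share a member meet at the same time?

4

Strategy, Ethics, Audit, Ops are mutually in conflict, so at least 4 time slots are needed.
4 time slots suffice: time slot 1 → {Audit, Design}; time slot 2 → {Budget, Ops}; time slot 3 → {Strategy, Research}; time slot 4 → {Ethics}. No two conflicting committees share a time slot.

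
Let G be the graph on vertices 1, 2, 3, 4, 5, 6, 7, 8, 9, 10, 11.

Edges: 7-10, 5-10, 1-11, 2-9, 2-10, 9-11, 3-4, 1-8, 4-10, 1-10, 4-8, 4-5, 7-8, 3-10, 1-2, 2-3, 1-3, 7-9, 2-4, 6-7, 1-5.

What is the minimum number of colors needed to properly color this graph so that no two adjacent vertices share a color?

4

1, 2, 3, 10 are mutually adjacent (a clique of size 4), so at least 4 colors are needed.
4 colors suffice: 1=red, 2=green, 3=yellow, 4=red, 5=green, 6=blue, 7=red, 8=blue, 9=blue, 10=blue, 11=green. Each edge has distinct colors on its endpoints.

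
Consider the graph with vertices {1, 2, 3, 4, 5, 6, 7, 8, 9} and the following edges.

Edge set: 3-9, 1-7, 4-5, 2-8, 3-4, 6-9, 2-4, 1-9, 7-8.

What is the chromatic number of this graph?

3

The cycle 3-9-1-7-8-2-4-3 has odd length 7, so it cannot be 2-colored; at least 3 colors are needed.
One proper 3-coloring: 1=b, 2=c, 3=b, 4=a, 5=b, 6=b, 7=a, 8=b, 9=a. Each edge has distinct colors on its endpoints.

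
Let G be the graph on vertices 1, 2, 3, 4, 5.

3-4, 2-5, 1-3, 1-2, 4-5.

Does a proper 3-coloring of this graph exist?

The chromatic number is 3. The cycle 1-2-5-4-3-1 has odd length 5, so it cannot be 2-colored; at least 3 colors are needed.
A valid assignment using 3 colors: 1=green, 2=blue, 3=red, 4=blue, 5=red.
That is already a proper 3-coloring.

Yes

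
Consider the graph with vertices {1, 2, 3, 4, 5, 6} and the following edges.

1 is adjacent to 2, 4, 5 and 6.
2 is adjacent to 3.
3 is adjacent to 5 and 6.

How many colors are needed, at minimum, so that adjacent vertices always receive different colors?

3 and 6 are adjacent, so at least 2 colors are needed.
2 colors suffice: color red → {1, 3}; color blue → {2, 4, 5, 6}. Every edge joins two different colors.

2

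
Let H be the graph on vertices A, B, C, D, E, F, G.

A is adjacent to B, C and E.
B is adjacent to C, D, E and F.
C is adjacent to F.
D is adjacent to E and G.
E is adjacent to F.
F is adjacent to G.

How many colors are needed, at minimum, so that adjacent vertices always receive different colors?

A, B, E form a triangle, so at least 3 colors are needed.
One proper 3-coloring: A=3, B=1, C=2, D=3, E=2, F=3, G=1. No two adjacent vertices share a color.

3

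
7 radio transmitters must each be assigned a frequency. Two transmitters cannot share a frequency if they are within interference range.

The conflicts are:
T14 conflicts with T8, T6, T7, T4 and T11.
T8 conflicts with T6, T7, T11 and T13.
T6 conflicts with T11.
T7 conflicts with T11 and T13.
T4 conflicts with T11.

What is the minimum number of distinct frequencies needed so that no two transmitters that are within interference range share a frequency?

4

T14, T8, T6, T11 all conflict with each other, so at least 4 frequencies are needed.
Using 4 frequencies: T14=1, T8=2, T6=4, T7=4, T4=2, T11=3, T13=1. No two conflicting transmitters share a frequency.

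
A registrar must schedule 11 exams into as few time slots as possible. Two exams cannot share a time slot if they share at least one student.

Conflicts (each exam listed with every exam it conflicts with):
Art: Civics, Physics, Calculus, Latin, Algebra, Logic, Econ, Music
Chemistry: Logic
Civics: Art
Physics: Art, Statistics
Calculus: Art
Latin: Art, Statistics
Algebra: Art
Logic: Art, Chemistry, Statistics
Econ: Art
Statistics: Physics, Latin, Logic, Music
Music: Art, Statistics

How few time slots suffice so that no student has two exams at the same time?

2

Art and Civics conflict, so at least 2 time slots are needed.
A valid assignment using 2 time slots: Art=1, Chemistry=1, Civics=2, Physics=2, Calculus=2, Latin=2, Algebra=2, Logic=2, Econ=2, Statistics=1, Music=2. Each listed conflict is separated.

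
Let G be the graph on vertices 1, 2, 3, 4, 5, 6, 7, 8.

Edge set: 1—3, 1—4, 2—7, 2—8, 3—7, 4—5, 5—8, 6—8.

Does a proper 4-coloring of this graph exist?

Yes

The chromatic number is 3. The cycle 3-7-2-8-5-4-1-3 has odd length 7, so it cannot be 2-colored; at least 3 colors are needed.
3 colors suffice: 1=b, 2=b, 3=a, 4=a, 5=b, 6=b, 7=c, 8=a.
Since 4 ≥ 3, a proper 4-coloring certainly exists.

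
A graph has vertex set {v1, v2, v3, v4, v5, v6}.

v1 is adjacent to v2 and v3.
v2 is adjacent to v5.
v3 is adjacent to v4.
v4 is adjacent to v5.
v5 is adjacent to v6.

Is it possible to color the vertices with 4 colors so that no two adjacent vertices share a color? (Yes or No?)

The chromatic number is 3. The cycle v5-v4-v3-v1-v2-v5 has odd length 5, so it cannot be 2-colored; at least 3 colors are needed.
3 colors suffice: color 1 → {v3, v5}; color 2 → {v1, v4, v6}; color 3 → {v2}.
Since 4 ≥ 3, a proper 4-coloring certainly exists.

Yes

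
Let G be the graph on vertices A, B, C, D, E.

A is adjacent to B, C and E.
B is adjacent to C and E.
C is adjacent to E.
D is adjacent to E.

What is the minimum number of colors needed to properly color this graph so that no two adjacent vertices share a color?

4

A, B, C, E form a clique, so at least 4 colors are needed.
4 colors suffice: color 1 → {E}; color 2 → {C, D}; color 3 → {A}; color 4 → {B}. Each edge has distinct colors on its endpoints.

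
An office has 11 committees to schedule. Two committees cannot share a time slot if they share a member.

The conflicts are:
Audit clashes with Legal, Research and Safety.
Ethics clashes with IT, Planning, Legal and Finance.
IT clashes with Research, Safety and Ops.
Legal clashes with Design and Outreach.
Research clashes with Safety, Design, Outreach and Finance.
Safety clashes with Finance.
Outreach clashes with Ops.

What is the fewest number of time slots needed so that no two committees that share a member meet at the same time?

3

Research, Safety, Finance all conflict with each other, so at least 3 time slots are needed.
Using 3 time slots: Audit=3, Ethics=1, IT=3, Planning=2, Legal=2, Research=1, Safety=2, Design=3, Outreach=3, Finance=3, Ops=1. Each listed conflict is separated.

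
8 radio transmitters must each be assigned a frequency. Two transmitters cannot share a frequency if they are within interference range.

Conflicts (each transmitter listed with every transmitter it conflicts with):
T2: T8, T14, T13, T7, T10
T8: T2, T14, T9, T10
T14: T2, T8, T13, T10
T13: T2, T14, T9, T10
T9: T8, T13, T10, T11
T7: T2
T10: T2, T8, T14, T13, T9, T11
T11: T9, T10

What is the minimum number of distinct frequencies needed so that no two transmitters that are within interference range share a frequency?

4

T2, T8, T14, T10 are mutually in conflict, so at least 4 frequencies are needed.
4 frequencies suffice: T2=2, T8=4, T14=3, T13=4, T9=2, T7=1, T10=1, T11=3. Each listed conflict is separated.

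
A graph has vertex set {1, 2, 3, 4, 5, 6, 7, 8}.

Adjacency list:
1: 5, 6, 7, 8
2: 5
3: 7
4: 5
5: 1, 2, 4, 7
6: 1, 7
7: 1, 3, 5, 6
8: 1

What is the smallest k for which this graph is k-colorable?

1, 6, 7 form a triangle, so at least 3 colors are needed.
One proper 3-coloring: 1=green, 2=red, 3=blue, 4=red, 5=blue, 6=blue, 7=red, 8=red. Every edge joins two different colors.

3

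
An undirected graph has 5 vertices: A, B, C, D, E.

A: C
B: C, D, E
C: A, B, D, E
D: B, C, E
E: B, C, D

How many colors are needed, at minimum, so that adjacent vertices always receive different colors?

B, C, D, E form a clique, so at least 4 colors are needed.
4 colors suffice: color 1 → {C}; color 2 → {A, D}; color 3 → {B}; color 4 → {E}. No two adjacent vertices share a color.

4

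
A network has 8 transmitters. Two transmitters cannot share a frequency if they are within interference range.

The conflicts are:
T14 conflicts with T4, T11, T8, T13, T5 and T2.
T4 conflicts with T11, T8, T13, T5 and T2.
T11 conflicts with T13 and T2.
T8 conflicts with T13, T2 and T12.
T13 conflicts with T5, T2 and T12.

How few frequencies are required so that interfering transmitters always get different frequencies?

T14, T4, T11, T13, T2 pairwise conflict, so at least 5 frequencies are needed.
5 frequencies suffice: frequency 1 → {T13}; frequency 2 → {T4, T12}; frequency 3 → {T14}; frequency 4 → {T11, T8, T5}; frequency 5 → {T2}. Each listed conflict is separated.

5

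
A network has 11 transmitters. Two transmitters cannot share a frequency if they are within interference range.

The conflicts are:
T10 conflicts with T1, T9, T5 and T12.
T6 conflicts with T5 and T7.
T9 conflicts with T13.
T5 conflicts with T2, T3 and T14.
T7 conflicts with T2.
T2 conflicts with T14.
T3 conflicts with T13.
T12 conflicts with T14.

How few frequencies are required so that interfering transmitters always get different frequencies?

3

T5, T2, T14 all conflict with each other, so at least 3 frequencies are needed.
A valid assignment using 3 frequencies: T10=2, T1=1, T6=2, T9=3, T5=1, T7=1, T2=2, T3=2, T13=1, T12=1, T14=3. No two conflicting transmitters share a frequency.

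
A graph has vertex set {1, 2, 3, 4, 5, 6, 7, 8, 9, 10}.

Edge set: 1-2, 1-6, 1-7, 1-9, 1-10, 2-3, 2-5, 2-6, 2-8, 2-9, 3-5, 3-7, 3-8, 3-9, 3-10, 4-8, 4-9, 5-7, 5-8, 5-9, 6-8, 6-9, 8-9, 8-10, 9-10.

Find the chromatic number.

5

2, 3, 5, 8, 9 form a clique, so at least 5 colors are needed.
5 colors suffice: color red → {7, 9}; color blue → {1, 8}; color green → {3, 4, 6}; color yellow → {2, 10}; color purple → {5}. No two adjacent vertices share a color.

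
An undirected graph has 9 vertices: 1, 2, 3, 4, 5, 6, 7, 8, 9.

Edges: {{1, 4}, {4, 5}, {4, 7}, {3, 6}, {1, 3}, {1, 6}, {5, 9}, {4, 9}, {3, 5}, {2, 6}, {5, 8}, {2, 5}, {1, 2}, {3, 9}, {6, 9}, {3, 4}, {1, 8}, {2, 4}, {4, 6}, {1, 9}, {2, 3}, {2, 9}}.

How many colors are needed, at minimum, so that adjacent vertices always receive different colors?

1, 2, 3, 4, 6, 9 form a clique, so at least 6 colors are needed.
A valid assignment using 6 colors: 1=c, 2=b, 3=e, 4=a, 5=c, 6=f, 7=b, 8=a, 9=d. No two adjacent vertices share a color.

6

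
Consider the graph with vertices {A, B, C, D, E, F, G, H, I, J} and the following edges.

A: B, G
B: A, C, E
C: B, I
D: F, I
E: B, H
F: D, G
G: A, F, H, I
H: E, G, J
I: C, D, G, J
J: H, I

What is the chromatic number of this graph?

3

The cycle E-B-A-G-H-E has odd length 5, so it cannot be 2-colored; at least 3 colors are needed.
3 colors suffice: A=3, B=1, C=2, D=2, E=2, F=1, G=2, H=1, I=1, J=2. Every edge joins two different colors.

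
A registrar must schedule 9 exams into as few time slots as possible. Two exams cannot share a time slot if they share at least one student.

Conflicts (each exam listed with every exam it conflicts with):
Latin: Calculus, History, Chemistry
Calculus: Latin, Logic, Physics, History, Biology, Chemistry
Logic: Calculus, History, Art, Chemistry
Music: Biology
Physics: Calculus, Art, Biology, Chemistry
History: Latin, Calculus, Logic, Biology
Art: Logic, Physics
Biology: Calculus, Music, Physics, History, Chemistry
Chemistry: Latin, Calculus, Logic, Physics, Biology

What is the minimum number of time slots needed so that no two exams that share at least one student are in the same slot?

4

Calculus, Physics, Biology, Chemistry are mutually in conflict, so at least 4 time slots are needed.
Using 4 time slots: Latin=2, Calculus=1, Logic=2, Music=1, Physics=4, History=3, Art=1, Biology=2, Chemistry=3. Every pair that conflicts lands in different time slots.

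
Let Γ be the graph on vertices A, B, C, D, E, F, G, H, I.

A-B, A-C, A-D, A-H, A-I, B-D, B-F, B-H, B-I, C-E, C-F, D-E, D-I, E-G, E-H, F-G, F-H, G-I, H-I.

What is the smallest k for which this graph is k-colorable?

A, B, H, I are pairwise adjacent (a clique of size 4), so at least 4 colors are needed.
4 colors suffice: color red → {B, E}; color blue → {C, D, G, H}; color green → {F, I}; color yellow → {A}. Each edge has distinct colors on its endpoints.

4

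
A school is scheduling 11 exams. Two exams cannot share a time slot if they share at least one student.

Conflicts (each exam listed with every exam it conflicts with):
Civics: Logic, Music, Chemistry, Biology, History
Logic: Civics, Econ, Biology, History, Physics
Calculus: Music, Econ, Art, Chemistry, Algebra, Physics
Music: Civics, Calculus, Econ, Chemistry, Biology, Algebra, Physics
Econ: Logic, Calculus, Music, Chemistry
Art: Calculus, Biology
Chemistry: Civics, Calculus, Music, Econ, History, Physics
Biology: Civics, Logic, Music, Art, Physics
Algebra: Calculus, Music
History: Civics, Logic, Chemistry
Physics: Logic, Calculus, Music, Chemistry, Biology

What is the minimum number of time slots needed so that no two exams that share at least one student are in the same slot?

Calculus, Music, Econ, Chemistry pairwise conflict, so at least 4 time slots are needed.
4 time slots suffice: Civics=2, Logic=1, Calculus=2, Music=1, Econ=4, Art=1, Chemistry=3, Biology=3, Algebra=3, History=4, Physics=4. Every pair that conflicts lands in different time slots.

4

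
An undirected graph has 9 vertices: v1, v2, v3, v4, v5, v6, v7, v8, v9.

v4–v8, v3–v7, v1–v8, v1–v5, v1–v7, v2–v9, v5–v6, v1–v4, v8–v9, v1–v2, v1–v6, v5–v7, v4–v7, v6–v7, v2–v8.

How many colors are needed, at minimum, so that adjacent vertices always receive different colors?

v1, v5, v6, v7 are mutually adjacent (a clique of size 4), so at least 4 colors are needed.
A valid assignment using 4 colors: v1=1, v2=3, v3=1, v4=3, v5=3, v6=4, v7=2, v8=2, v9=1. Every edge joins two different colors.

4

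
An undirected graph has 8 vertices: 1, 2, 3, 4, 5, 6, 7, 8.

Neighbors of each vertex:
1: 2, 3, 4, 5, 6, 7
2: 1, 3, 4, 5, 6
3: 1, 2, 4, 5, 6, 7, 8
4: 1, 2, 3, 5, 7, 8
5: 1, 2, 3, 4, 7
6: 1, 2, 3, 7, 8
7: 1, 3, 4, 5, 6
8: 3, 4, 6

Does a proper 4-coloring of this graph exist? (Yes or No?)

No

1, 2, 3, 4, 5 are mutually adjacent (a clique of size 5), so at least 5 colors are needed.
So 4 colors are not enough.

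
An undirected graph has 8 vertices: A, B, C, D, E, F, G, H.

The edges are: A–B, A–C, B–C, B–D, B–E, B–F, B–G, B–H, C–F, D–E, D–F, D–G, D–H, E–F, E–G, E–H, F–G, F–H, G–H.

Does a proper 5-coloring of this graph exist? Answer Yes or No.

B, D, E, F, G, H are mutually adjacent (a clique of size 6), so at least 6 colors are needed.
So 5 colors are not enough.

No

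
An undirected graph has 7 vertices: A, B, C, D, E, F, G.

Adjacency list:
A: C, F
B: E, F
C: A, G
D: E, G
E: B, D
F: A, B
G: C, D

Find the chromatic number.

The cycle F-B-E-D-G-C-A-F has odd length 7, so it cannot be 2-colored; at least 3 colors are needed.
3 colors suffice: A=2, B=2, C=1, D=1, E=3, F=1, G=2. Every edge joins two different colors.

3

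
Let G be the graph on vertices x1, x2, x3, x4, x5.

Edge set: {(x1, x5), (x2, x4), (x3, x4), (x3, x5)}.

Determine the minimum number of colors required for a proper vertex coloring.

x3 and x4 are adjacent, so at least 2 colors are needed.
2 colors suffice: color red → {x1, x2, x3}; color blue → {x4, x5}. Each edge has distinct colors on its endpoints.

2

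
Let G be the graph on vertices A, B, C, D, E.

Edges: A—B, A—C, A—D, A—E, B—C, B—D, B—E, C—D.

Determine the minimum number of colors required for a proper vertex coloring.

4

A, B, C, D are pairwise adjacent (a clique of size 4), so at least 4 colors are needed.
A valid assignment using 4 colors: A=blue, B=red, C=green, D=yellow, E=green. Each edge has distinct colors on its endpoints.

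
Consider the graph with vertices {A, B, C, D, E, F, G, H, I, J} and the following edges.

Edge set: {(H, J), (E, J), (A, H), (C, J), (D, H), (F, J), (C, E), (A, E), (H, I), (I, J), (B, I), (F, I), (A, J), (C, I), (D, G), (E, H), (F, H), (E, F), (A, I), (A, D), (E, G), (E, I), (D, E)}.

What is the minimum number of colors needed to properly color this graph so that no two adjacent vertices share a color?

5

A, E, H, I, J form a clique, so at least 5 colors are needed.
5 colors suffice: color red → {B, E}; color blue → {D, I}; color green → {C, G, H}; color yellow → {J}; color purple → {A, F}. Each edge has distinct colors on its endpoints.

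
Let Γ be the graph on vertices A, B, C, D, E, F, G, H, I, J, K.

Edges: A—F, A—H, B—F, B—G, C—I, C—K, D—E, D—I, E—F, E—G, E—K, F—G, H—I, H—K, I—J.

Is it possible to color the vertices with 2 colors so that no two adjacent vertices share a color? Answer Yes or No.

B, F, G are mutually adjacent, so at least 3 colors are needed.
So 2 colors are not enough.

No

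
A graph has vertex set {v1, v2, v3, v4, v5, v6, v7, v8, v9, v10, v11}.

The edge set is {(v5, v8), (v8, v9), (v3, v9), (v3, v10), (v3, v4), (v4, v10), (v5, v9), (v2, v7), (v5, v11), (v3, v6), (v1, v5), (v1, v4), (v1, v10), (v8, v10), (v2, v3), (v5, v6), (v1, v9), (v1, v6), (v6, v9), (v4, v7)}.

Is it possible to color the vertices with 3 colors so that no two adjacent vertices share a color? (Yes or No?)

No

v1, v5, v6, v9 form a clique, so at least 4 colors are needed.
So 3 colors are not enough.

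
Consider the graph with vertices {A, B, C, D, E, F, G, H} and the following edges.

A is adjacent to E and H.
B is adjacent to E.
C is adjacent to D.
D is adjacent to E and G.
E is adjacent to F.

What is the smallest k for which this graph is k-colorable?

2

D and G are adjacent, so at least 2 colors are needed.
A valid assignment using 2 colors: A=blue, B=blue, C=red, D=blue, E=red, F=blue, G=red, H=red. Each edge has distinct colors on its endpoints.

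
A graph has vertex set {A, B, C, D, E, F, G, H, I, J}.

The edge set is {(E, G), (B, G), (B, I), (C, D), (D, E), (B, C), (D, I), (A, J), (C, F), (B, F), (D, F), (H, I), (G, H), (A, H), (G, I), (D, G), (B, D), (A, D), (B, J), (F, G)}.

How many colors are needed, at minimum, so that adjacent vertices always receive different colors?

B, D, G, I form a clique, so at least 4 colors are needed.
4 colors suffice: color 1 → {D, H, J}; color 2 → {A, C, G}; color 3 → {B, E}; color 4 → {F, I}. No two adjacent vertices share a color.

4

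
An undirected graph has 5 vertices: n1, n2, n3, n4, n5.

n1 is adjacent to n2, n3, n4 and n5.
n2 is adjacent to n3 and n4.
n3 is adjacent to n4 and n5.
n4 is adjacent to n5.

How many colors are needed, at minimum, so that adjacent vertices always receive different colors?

4

n1, n3, n4, n5 are pairwise adjacent (a clique of size 4), so at least 4 colors are needed.
4 colors suffice: color R → {n1}; color B → {n4}; color G → {n3}; color Y → {n2, n5}. Each edge has distinct colors on its endpoints.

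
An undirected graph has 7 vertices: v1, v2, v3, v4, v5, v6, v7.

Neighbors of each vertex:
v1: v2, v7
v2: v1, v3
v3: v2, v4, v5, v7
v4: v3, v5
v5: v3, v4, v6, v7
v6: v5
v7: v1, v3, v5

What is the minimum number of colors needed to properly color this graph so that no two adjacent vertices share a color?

3

v3, v4, v5 form a triangle, so at least 3 colors are needed.
3 colors suffice: color 1 → {v1, v3, v6}; color 2 → {v2, v5}; color 3 → {v4, v7}. Every edge joins two different colors.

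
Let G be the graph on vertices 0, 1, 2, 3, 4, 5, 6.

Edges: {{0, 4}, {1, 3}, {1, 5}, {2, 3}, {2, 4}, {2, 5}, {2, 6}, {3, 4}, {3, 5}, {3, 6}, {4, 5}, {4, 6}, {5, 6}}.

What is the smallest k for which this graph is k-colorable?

5

2, 3, 4, 5, 6 form a clique, so at least 5 colors are needed.
A valid assignment using 5 colors: 0=red, 1=blue, 2=yellow, 3=green, 4=blue, 5=red, 6=purple. Every edge joins two different colors.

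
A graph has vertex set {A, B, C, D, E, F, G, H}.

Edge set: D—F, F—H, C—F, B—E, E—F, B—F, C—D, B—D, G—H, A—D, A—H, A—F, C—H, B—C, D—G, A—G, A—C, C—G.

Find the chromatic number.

A, C, D, G are mutually adjacent (a clique of size 4), so at least 4 colors are needed.
One proper 4-coloring: A=4, B=4, C=1, D=3, E=1, F=2, G=2, H=3. Every edge joins two different colors.

4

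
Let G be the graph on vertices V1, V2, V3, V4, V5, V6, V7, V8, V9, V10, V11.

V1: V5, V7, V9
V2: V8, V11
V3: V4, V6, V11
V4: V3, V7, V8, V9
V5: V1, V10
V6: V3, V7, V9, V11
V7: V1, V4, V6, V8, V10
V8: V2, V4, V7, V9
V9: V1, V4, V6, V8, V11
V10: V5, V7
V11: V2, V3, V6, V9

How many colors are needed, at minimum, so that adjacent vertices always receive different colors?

3

V3, V6, V11 form a triangle, so at least 3 colors are needed.
A valid assignment using 3 colors: V1=2, V2=1, V3=1, V4=2, V5=1, V6=2, V7=1, V8=3, V9=1, V10=2, V11=3. Every edge joins two different colors.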